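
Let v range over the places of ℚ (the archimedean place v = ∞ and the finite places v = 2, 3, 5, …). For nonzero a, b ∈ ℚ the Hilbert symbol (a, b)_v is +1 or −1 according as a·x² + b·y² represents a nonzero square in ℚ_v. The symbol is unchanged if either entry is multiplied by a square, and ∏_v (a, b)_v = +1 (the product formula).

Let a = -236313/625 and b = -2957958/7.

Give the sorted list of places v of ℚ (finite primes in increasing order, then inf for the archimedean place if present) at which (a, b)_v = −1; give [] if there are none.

Mod squares: a ≡ -217, b ≡ -266. Check v ∈ {∞, 2, 3, 5, 7, 11, 19, 31}.
v=7: a=7^1·(≡1), b=7^-1·(≡4) mod 7; (1|7)=+1, (4|7)=+1; (−1)^{1·-1·3}·(+1)^-1·(+1)^1 = -1.
v=2: v_2(a)=0, v_2(b)=1; units ≡ 7, 3 (mod 8); ε·ε+αω+βω = 1·1+0·1+1·0 ≡ 1  ⇒  (a,b)_2 = -1.
v=19: a=19^0·(≡5), b=19^1·(≡6) mod 19; (5|19)=+1, (6|19)=+1; (−1)^{0·1·9}·(+1)^1·(+1)^0 = +1.
v=5: a=5^-4·(≡2), b=5^0·(≡1) mod 5; (2|5)=-1, (1|5)=+1; (−1)^{-4·0·2}·(-1)^0·(+1)^-4 = +1.
v=3: a=3^2·(≡2), b=3^4·(≡1) mod 3; (2|3)=-1, (1|3)=+1; (−1)^{2·4·1}·(-1)^4·(+1)^2 = +1.
v=∞: -217 < 0 and -266 < 0  ⇒  (a,b)_∞ = -1.
v=31: a=31^1·(≡13), b=31^2·(≡12) mod 31; (13|31)=-1, (12|31)=-1; (−1)^{1·2·15}·(-1)^2·(-1)^1 = -1.
v=11: a=11^2·(≡3), b=11^0·(≡9) mod 11; (3|11)=+1, (9|11)=+1; (−1)^{2·0·5}·(+1)^0·(+1)^2 = +1.
Ram(-217, -266) = {2, 7, 31, ∞}; no ℚ_2-point on the conic.

[2, 7, 31, inf]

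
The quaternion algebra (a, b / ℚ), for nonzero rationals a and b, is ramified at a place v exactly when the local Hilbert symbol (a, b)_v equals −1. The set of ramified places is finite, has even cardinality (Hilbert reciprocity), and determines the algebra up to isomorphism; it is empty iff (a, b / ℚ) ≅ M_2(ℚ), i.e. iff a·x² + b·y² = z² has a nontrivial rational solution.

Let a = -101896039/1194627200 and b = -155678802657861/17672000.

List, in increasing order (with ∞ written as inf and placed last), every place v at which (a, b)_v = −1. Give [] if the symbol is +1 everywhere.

Mod squares: a ≡ -62, b ≡ -140505. Check v ∈ {∞, 2, 3, 5, 7, 13, 17, 19, 29, 31, 37, 47}.
v=37: a=37^2·(≡7), b=37^0·(≡27) mod 37; (7|37)=+1, (27|37)=+1; (−1)^{2·0·18}·(+1)^0·(+1)^2 = +1.
v=7: a=7^4·(≡4), b=7^8·(≡5) mod 7; (4|7)=+1, (5|7)=-1; (−1)^{4·8·3}·(+1)^8·(-1)^4 = +1.
v=5: a=5^-2·(≡2), b=5^-3·(≡4) mod 5; (2|5)=-1, (4|5)=+1; (−1)^{-2·-3·2}·(-1)^-3·(+1)^-2 = -1.
v=2: v_2(a)=-7, v_2(b)=-6; units ≡ 1, 7 (mod 8); ε·ε+αω+βω = 0·1+-7·0+-6·0 ≡ 0  ⇒  (a,b)_2 = +1.
v=∞: -62 < 0 and -140505 < 0  ⇒  (a,b)_∞ = -1.
v=3: a=3^0·(≡1), b=3^1·(≡1) mod 3; (1|3)=+1, (1|3)=+1; (−1)^{0·1·1}·(+1)^1·(+1)^0 = +1.
v=17: a=17^0·(≡10), b=17^1·(≡10) mod 17; (10|17)=-1, (10|17)=-1; (−1)^{0·1·8}·(-1)^1·(-1)^0 = -1.
v=31: a=31^1·(≡6), b=31^2·(≡10) mod 31; (6|31)=-1, (10|31)=+1; (−1)^{1·2·15}·(-1)^2·(+1)^1 = +1.
v=13: a=13^-2·(≡12), b=13^0·(≡3) mod 13; (12|13)=+1, (3|13)=+1; (−1)^{-2·0·6}·(+1)^0·(+1)^-2 = +1.
v=47: a=47^-2·(≡37), b=47^-2·(≡27) mod 47; (37|47)=+1, (27|47)=+1; (−1)^{-2·-2·23}·(+1)^-2·(+1)^-2 = +1.
v=19: a=19^0·(≡2), b=19^1·(≡8) mod 19; (2|19)=-1, (8|19)=-1; (−1)^{0·1·9}·(-1)^1·(-1)^0 = -1.
v=29: a=29^0·(≡25), b=29^1·(≡11) mod 29; (25|29)=+1, (11|29)=-1; (−1)^{0·1·14}·(+1)^1·(-1)^0 = +1.
|Ram(-62, -140505)| = 4, even; anisotropic at {5, 17, 19, ∞}.

[5, 17, 19, inf]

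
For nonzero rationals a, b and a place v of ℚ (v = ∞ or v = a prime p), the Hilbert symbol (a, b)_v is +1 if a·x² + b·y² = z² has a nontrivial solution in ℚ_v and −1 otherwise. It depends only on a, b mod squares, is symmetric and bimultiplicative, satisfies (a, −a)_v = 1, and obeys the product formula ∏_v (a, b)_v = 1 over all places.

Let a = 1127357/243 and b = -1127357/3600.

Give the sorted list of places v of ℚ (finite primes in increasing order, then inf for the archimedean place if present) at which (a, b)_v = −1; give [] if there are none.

[2, 7]

Mod squares: a ≡ 231, b ≡ -77. Check v ∈ {∞, 2, 3, 5, 7, 11}.
v=2: v_2(a)=0, v_2(b)=-4; units ≡ 7, 3 (mod 8); ε·ε+αω+βω = 1·1+0·1+-4·0 ≡ 1  ⇒  (a,b)_2 = -1.
v=11: a=11^5·(≡7), b=11^5·(≡5) mod 11; (7|11)=-1, (5|11)=+1; (−1)^{5·5·5}·(-1)^5·(+1)^5 = +1.
v=5: a=5^0·(≡4), b=5^-2·(≡2) mod 5; (4|5)=+1, (2|5)=-1; (−1)^{0·-2·2}·(+1)^-2·(-1)^0 = +1.
v=∞: 231 > 0 and -77 < 0  ⇒  (a,b)_∞ = +1.
v=7: a=7^1·(≡6), b=7^1·(≡6) mod 7; (6|7)=-1, (6|7)=-1; (−1)^{1·1·3}·(-1)^1·(-1)^1 = -1.
v=3: a=3^-5·(≡2), b=3^-2·(≡1) mod 3; (2|3)=-1, (1|3)=+1; (−1)^{-5·-2·1}·(-1)^-2·(+1)^-5 = +1.
|Ram(231, -77)| = 2, even; anisotropic at {2, 7}.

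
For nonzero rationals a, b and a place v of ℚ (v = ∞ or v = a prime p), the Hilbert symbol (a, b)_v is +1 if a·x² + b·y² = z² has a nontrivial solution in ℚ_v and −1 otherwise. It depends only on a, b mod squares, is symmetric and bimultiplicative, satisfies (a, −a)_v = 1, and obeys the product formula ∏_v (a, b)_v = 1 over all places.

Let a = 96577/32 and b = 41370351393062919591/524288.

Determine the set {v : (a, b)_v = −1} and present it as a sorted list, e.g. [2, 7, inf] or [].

Mod squares: a ≡ 193154, b ≡ 1352078. Check v ∈ {∞, 2, 3, 7, 13, 17, 19, 23}.
v=23: a=23^1·(≡4), b=23^3·(≡7) mod 23; (4|23)=+1, (7|23)=-1; (−1)^{1·3·11}·(+1)^3·(-1)^1 = +1.
v=7: a=7^0·(≡3), b=7^1·(≡6) mod 7; (3|7)=-1, (6|7)=-1; (−1)^{0·1·3}·(-1)^1·(-1)^0 = -1.
v=17: a=17^1·(≡7), b=17^3·(≡4) mod 17; (7|17)=-1, (4|17)=+1; (−1)^{1·3·8}·(-1)^3·(+1)^1 = -1.
v=∞: 193154 > 0 and 1352078 > 0  ⇒  (a,b)_∞ = +1.
v=3: a=3^0·(≡2), b=3^8·(≡2) mod 3; (2|3)=-1, (2|3)=-1; (−1)^{0·8·1}·(-1)^8·(-1)^0 = +1.
v=13: a=13^1·(≡1), b=13^3·(≡8) mod 13; (1|13)=+1, (8|13)=-1; (−1)^{1·3·6}·(+1)^3·(-1)^1 = -1.
v=19: a=19^1·(≡11), b=19^3·(≡5) mod 19; (11|19)=+1, (5|19)=+1; (−1)^{1·3·9}·(+1)^3·(+1)^1 = -1.
v=2: v_2(a)=-5, v_2(b)=-19; units ≡ 1, 7 (mod 8); ε·ε+αω+βω = 0·1+-5·0+-19·0 ≡ 0  ⇒  (a,b)_2 = +1.
(193154, 1352078 / ℚ) ramifies at {7, 13, 17, 19}: a division algebra.

[7, 13, 17, 19]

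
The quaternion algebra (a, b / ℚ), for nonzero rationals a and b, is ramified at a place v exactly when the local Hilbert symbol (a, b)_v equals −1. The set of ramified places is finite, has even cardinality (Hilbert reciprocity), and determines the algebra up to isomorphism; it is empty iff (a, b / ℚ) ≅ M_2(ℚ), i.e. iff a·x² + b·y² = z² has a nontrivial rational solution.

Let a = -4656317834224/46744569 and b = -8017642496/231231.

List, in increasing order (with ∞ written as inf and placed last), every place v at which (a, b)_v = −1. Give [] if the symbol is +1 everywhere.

[3, 23, 31, 37, 41, inf]

Mod squares: a ≡ -20550799, b ≡ -1599. Check v ∈ {∞, 2, 3, 7, 11, 13, 17, 19, 23, 31, 37, 41, 43, 53}.
v=53: a=53^-2·(≡49), b=53^0·(≡10) mod 53; (49|53)=+1, (10|53)=+1; (−1)^{-2·0·26}·(+1)^0·(+1)^-2 = +1.
v=7: a=7^2·(≡4), b=7^-2·(≡4) mod 7; (4|7)=+1, (4|7)=+1; (−1)^{2·-2·3}·(+1)^-2·(+1)^2 = +1.
v=17: a=17^2·(≡15), b=17^0·(≡1) mod 17; (15|17)=+1, (1|17)=+1; (−1)^{2·0·8}·(+1)^0·(+1)^2 = +1.
v=3: a=3^-2·(≡2), b=3^-1·(≡1) mod 3; (2|3)=-1, (1|3)=+1; (−1)^{-2·-1·1}·(-1)^-1·(+1)^-2 = -1.
v=23: a=23^1·(≡5), b=23^2·(≡11) mod 23; (5|23)=-1, (11|23)=-1; (−1)^{1·2·11}·(-1)^2·(-1)^1 = -1.
v=13: a=13^0·(≡9), b=13^-1·(≡11) mod 13; (9|13)=+1, (11|13)=-1; (−1)^{0·-1·6}·(+1)^-1·(-1)^0 = +1.
v=31: a=31^1·(≡23), b=31^0·(≡17) mod 31; (23|31)=-1, (17|31)=-1; (−1)^{1·0·15}·(-1)^0·(-1)^1 = -1.
v=2: v_2(a)=4, v_2(b)=10; units ≡ 1, 1 (mod 8); ε·ε+αω+βω = 0·0+4·0+10·0 ≡ 0  ⇒  (a,b)_2 = +1.
v=19: a=19^1·(≡16), b=19^2·(≡1) mod 19; (16|19)=+1, (1|19)=+1; (−1)^{1·2·9}·(+1)^2·(+1)^1 = +1.
v=41: a=41^1·(≡15), b=41^1·(≡1) mod 41; (15|41)=-1, (1|41)=+1; (−1)^{1·1·20}·(-1)^1·(+1)^1 = -1.
v=43: a=43^-2·(≡29), b=43^0·(≡21) mod 43; (29|43)=-1, (21|43)=+1; (−1)^{-2·0·21}·(-1)^0·(+1)^-2 = +1.
v=∞: -20550799 < 0 and -1599 < 0  ⇒  (a,b)_∞ = -1.
v=37: a=37^1·(≡13), b=37^0·(≡32) mod 37; (13|37)=-1, (32|37)=-1; (−1)^{1·0·18}·(-1)^0·(-1)^1 = -1.
v=11: a=11^0·(≡7), b=11^-2·(≡2) mod 11; (7|11)=-1, (2|11)=-1; (−1)^{0·-2·5}·(-1)^-2·(-1)^0 = +1.
(-20550799, -1599 / ℚ) ramifies at {3, 23, 31, 37, 41, ∞}: a division algebra.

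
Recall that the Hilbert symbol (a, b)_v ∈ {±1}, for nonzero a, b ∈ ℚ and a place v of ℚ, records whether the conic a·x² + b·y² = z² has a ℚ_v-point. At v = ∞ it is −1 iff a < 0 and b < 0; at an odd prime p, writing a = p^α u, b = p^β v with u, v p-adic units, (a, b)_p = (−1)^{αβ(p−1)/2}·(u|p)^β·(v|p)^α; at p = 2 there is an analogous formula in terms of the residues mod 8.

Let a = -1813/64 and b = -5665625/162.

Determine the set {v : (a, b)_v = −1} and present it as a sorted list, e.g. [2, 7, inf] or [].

(a, b) ≡ (-37, -370) mod (ℚ^×)²; places V = {2, 3, 5, 7, 37, ∞}.
(a,b)_7: α=2, u≡5; β=2, v≡1 (mod 7); (5|7)=-1, (1|7)=+1; sign (−1)^0·-1^2·+1^2 = +1.
(a,b)_2: α=-6, β=-1; u≡3, v≡7 (mod 8); ε(u)ε(v)=1·1, αω(v)=-6·0, βω(u)=-1·1; sum ≡ 0  ⇒  +1.
(a,b)_3: α=0, u≡2; β=-4, v≡2 (mod 3); (2|3)=-1, (2|3)=-1; sign (−1)^0·-1^-4·-1^0 = +1.
(a,b)_5: α=0, u≡3; β=5, v≡1 (mod 5); (3|5)=-1, (1|5)=+1; sign (−1)^0·-1^5·+1^0 = -1.
(a,b)_∞: sgn(-37)=−, sgn(-370)=−, so -1.
(a,b)_37: α=1, u≡16; β=1, v≡33 (mod 37); (16|37)=+1, (33|37)=+1; sign (−1)^0·+1^1·+1^1 = +1.
Ram(-37, -370) = {5, ∞}; no ℚ_5-point on the conic.

[5, inf]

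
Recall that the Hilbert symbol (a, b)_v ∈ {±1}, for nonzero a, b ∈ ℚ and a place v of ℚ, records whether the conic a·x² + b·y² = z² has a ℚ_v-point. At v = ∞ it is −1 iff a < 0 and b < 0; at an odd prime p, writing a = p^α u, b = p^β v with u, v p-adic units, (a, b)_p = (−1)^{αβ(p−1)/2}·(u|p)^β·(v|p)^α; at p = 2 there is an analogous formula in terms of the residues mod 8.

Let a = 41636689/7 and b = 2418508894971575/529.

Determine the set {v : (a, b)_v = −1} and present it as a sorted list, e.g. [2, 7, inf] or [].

[2, 17, 31, 41]

Mod squares: a ≡ 173383, b ≡ 7108703. Check v ∈ {∞, 2, 5, 7, 17, 23, 31, 41, 47}.
v=2: v_2(a)=0, v_2(b)=0; units ≡ 7, 7 (mod 8); ε·ε+αω+βω = 1·1+0·0+0·0 ≡ 1  ⇒  (a,b)_2 = -1.
v=41: a=41^2·(≡30), b=41^1·(≡17) mod 41; (30|41)=-1, (17|41)=-1; (−1)^{2·1·20}·(-1)^1·(-1)^2 = -1.
v=7: a=7^-1·(≡3), b=7^3·(≡2) mod 7; (3|7)=-1, (2|7)=+1; (−1)^{-1·3·3}·(-1)^3·(+1)^-1 = +1.
v=5: a=5^0·(≡2), b=5^2·(≡2) mod 5; (2|5)=-1, (2|5)=-1; (−1)^{0·2·2}·(-1)^2·(-1)^0 = +1.
v=23: a=23^0·(≡6), b=23^-2·(≡1) mod 23; (6|23)=+1, (1|23)=+1; (−1)^{0·-2·11}·(+1)^-2·(+1)^0 = +1.
v=47: a=47^1·(≡38), b=47^1·(≡28) mod 47; (38|47)=-1, (28|47)=+1; (−1)^{1·1·23}·(-1)^1·(+1)^1 = +1.
v=∞: 173383 > 0 and 7108703 > 0  ⇒  (a,b)_∞ = +1.
v=31: a=31^1·(≡24), b=31^3·(≡15) mod 31; (24|31)=-1, (15|31)=-1; (−1)^{1·3·15}·(-1)^3·(-1)^1 = -1.
v=17: a=17^1·(≡16), b=17^3·(≡11) mod 17; (16|17)=+1, (11|17)=-1; (−1)^{1·3·8}·(+1)^3·(-1)^1 = -1.
(173383, 7108703 / ℚ) ramifies at {2, 17, 31, 41}: a division algebra.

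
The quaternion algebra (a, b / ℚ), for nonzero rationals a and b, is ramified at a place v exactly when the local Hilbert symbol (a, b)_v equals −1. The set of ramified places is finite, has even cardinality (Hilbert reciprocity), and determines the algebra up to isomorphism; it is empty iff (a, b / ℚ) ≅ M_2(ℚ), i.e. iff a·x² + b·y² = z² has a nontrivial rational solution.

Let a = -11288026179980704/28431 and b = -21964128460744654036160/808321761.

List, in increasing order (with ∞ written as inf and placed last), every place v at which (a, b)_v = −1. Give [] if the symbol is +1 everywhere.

[2, inf]

Mod squares: a ≡ -6006, b ≡ -35. Check v ∈ {∞, 2, 3, 5, 7, 11, 13, 19}.
v=∞: -6006 < 0 and -35 < 0  ⇒  (a,b)_∞ = -1.
v=19: a=19^4·(≡9), b=19^6·(≡14) mod 19; (9|19)=+1, (14|19)=-1; (−1)^{4·6·9}·(+1)^6·(-1)^4 = +1.
v=11: a=11^5·(≡1), b=11^6·(≡3) mod 11; (1|11)=+1, (3|11)=+1; (−1)^{5·6·5}·(+1)^6·(+1)^5 = +1.
v=3: a=3^-7·(≡2), b=3^-14·(≡1) mod 3; (2|3)=-1, (1|3)=+1; (−1)^{-7·-14·1}·(-1)^-14·(+1)^-7 = +1.
v=5: a=5^0·(≡1), b=5^1·(≡3) mod 5; (1|5)=+1, (3|5)=-1; (−1)^{0·1·2}·(+1)^1·(-1)^0 = +1.
v=13: a=13^-1·(≡5), b=13^-2·(≡12) mod 13; (5|13)=-1, (12|13)=+1; (−1)^{-1·-2·6}·(-1)^-2·(+1)^-1 = +1.
v=2: v_2(a)=5, v_2(b)=6; units ≡ 5, 5 (mod 8); ε·ε+αω+βω = 0·0+5·1+6·1 ≡ 1  ⇒  (a,b)_2 = -1.
v=7: a=7^5·(≡3), b=7^7·(≡1) mod 7; (3|7)=-1, (1|7)=+1; (−1)^{5·7·3}·(-1)^7·(+1)^5 = +1.
Ram(-6006, -35) = {2, ∞}; no ℚ_2-point on the conic.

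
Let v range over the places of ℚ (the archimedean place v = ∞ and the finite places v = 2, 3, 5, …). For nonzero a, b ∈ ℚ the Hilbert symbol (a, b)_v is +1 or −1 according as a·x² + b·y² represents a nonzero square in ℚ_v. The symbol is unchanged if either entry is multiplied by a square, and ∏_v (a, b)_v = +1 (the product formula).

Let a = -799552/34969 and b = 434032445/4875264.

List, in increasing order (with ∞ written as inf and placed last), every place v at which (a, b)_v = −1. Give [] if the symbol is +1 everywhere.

[5, 13]

Mod squares: a ≡ -13, b ≡ 5. Check v ∈ {∞, 2, 3, 5, 7, 11, 13, 17, 23, 31}.
v=∞: -13 < 0 and 5 > 0  ⇒  (a,b)_∞ = +1.
v=3: a=3^0·(≡2), b=3^-2·(≡2) mod 3; (2|3)=-1, (2|3)=-1; (−1)^{0·-2·1}·(-1)^-2·(-1)^0 = +1.
v=13: a=13^1·(≡1), b=13^0·(≡7) mod 13; (1|13)=+1, (7|13)=-1; (−1)^{1·0·6}·(+1)^0·(-1)^1 = -1.
v=7: a=7^0·(≡4), b=7^2·(≡6) mod 7; (4|7)=+1, (6|7)=-1; (−1)^{0·2·3}·(+1)^2·(-1)^0 = +1.
v=17: a=17^-2·(≡13), b=17^0·(≡14) mod 17; (13|17)=+1, (14|17)=-1; (−1)^{-2·0·8}·(+1)^0·(-1)^-2 = +1.
v=11: a=11^-2·(≡9), b=11^6·(≡4) mod 11; (9|11)=+1, (4|11)=+1; (−1)^{-2·6·5}·(+1)^6·(+1)^-2 = +1.
v=2: v_2(a)=6, v_2(b)=-10; units ≡ 3, 5 (mod 8); ε·ε+αω+βω = 1·0+6·1+-10·1 ≡ 0  ⇒  (a,b)_2 = +1.
v=31: a=31^2·(≡5), b=31^0·(≡20) mod 31; (5|31)=+1, (20|31)=+1; (−1)^{2·0·15}·(+1)^0·(+1)^2 = +1.
v=23: a=23^0·(≡15), b=23^-2·(≡7) mod 23; (15|23)=-1, (7|23)=-1; (−1)^{0·-2·11}·(-1)^-2·(-1)^0 = +1.
v=5: a=5^0·(≡2), b=5^1·(≡1) mod 5; (2|5)=-1, (1|5)=+1; (−1)^{0·1·2}·(-1)^1·(+1)^0 = -1.
|Ram(-13, 5)| = 2, even; anisotropic at {5, 13}.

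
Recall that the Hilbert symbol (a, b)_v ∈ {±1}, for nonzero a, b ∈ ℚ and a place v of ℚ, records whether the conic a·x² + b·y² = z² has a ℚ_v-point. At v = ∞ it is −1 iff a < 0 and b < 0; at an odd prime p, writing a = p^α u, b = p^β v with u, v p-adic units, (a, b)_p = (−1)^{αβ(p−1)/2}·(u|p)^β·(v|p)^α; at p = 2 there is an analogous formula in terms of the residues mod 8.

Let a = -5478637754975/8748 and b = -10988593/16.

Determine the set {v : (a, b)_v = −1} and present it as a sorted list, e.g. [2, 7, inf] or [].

[2, 3, 11, 19, 29, inf]

(a, b) ≡ (-1653, -224257) mod (ℚ^×)²; places V = {2, 3, 5, 7, 11, 19, 29, 37, ∞}.
(a,b)_3: α=-7, u≡1; β=0, v≡2 (mod 3); (1|3)=+1, (2|3)=-1; sign (−1)^0·+1^0·-1^-7 = -1.
(a,b)_2: α=-2, β=-4; u≡3, v≡7 (mod 8); ε(u)ε(v)=1·1, αω(v)=-2·0, βω(u)=-4·1; sum ≡ 1  ⇒  -1.
(a,b)_∞: sgn(-1653)=−, sgn(-224257)=−, so -1.
(a,b)_7: α=4, u≡3; β=2, v≡1 (mod 7); (3|7)=-1, (1|7)=+1; sign (−1)^0·-1^2·+1^4 = +1.
(a,b)_5: α=2, u≡2; β=0, v≡2 (mod 5); (2|5)=-1, (2|5)=-1; sign (−1)^0·-1^0·-1^2 = +1.
(a,b)_37: α=2, u≡9; β=1, v≡33 (mod 37); (9|37)=+1, (33|37)=+1; sign (−1)^0·+1^1·+1^2 = +1.
(a,b)_19: α=1, u≡3; β=1, v≡2 (mod 19); (3|19)=-1, (2|19)=-1; sign (−1)^1·-1^1·-1^1 = -1.
(a,b)_11: α=2, u≡7; β=1, v≡7 (mod 11); (7|11)=-1, (7|11)=-1; sign (−1)^0·-1^1·-1^2 = -1.
(a,b)_29: α=1, u≡5; β=1, v≡27 (mod 29); (5|29)=+1, (27|29)=-1; sign (−1)^0·+1^1·-1^1 = -1.
|Ram(-1653, -224257)| = 6, even; anisotropic at {2, 3, 11, 19, 29, ∞}.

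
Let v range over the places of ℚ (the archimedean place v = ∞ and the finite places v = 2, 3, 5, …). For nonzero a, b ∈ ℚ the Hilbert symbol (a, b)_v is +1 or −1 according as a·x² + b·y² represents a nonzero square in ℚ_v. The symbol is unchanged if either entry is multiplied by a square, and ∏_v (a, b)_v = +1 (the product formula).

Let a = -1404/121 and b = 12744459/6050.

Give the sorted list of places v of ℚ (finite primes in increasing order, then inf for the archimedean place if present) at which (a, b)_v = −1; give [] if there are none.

(a, b) ≡ (-39, 38) mod (ℚ^×)²; places V = {2, 3, 5, 7, 11, 13, 19, ∞}.
(a,b)_5: α=0, u≡1; β=-2, v≡2 (mod 5); (1|5)=+1, (2|5)=-1; sign (−1)^0·+1^-2·-1^0 = +1.
(a,b)_2: α=2, β=-1; u≡1, v≡3 (mod 8); ε(u)ε(v)=0·1, αω(v)=2·1, βω(u)=-1·0; sum ≡ 0  ⇒  +1.
(a,b)_∞: sgn(-39)=−, sgn(38)=+, so +1.
(a,b)_13: α=1, u≡12; β=2, v≡10 (mod 13); (12|13)=+1, (10|13)=+1; sign (−1)^0·+1^2·+1^1 = +1.
(a,b)_19: α=0, u≡3; β=1, v≡10 (mod 19); (3|19)=-1, (10|19)=-1; sign (−1)^0·-1^1·-1^0 = -1.
(a,b)_7: α=0, u≡5; β=2, v≡3 (mod 7); (5|7)=-1, (3|7)=-1; sign (−1)^0·-1^2·-1^0 = +1.
(a,b)_11: α=-2, u≡4; β=-2, v≡4 (mod 11); (4|11)=+1, (4|11)=+1; sign (−1)^0·+1^-2·+1^-2 = +1.
(a,b)_3: α=3, u≡2; β=4, v≡2 (mod 3); (2|3)=-1, (2|3)=-1; sign (−1)^0·-1^4·-1^3 = -1.
(-39, 38 / ℚ) ramifies at {3, 19}: a division algebra.

[3, 19]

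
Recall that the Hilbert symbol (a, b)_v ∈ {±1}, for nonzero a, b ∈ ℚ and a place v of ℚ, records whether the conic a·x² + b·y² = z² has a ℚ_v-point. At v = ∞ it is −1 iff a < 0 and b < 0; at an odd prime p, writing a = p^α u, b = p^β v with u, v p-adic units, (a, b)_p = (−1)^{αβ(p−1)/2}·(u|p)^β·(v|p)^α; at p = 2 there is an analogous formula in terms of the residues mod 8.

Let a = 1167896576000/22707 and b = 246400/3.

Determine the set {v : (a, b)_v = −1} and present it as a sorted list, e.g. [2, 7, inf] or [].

[2, 5]

Mod squares: a ≡ 330, b ≡ 462. Check v ∈ {∞, 2, 3, 5, 7, 11, 23, 29}.
v=5: a=5^3·(≡4), b=5^2·(≡2) mod 5; (4|5)=+1, (2|5)=-1; (−1)^{3·2·2}·(+1)^2·(-1)^3 = -1.
v=23: a=23^2·(≡6), b=23^0·(≡8) mod 23; (6|23)=+1, (8|23)=+1; (−1)^{2·0·11}·(+1)^0·(+1)^2 = +1.
v=2: v_2(a)=15, v_2(b)=7; units ≡ 5, 7 (mod 8); ε·ε+αω+βω = 0·1+15·0+7·1 ≡ 1  ⇒  (a,b)_2 = -1.
v=3: a=3^-3·(≡2), b=3^-1·(≡1) mod 3; (2|3)=-1, (1|3)=+1; (−1)^{-3·-1·1}·(-1)^-1·(+1)^-3 = +1.
v=7: a=7^2·(≡2), b=7^1·(≡6) mod 7; (2|7)=+1, (6|7)=-1; (−1)^{2·1·3}·(+1)^1·(-1)^2 = +1.
v=11: a=11^1·(≡8), b=11^1·(≡5) mod 11; (8|11)=-1, (5|11)=+1; (−1)^{1·1·5}·(-1)^1·(+1)^1 = +1.
v=29: a=29^-2·(≡27), b=29^0·(≡15) mod 29; (27|29)=-1, (15|29)=-1; (−1)^{-2·0·14}·(-1)^0·(-1)^-2 = +1.
v=∞: 330 > 0 and 462 > 0  ⇒  (a,b)_∞ = +1.
|Ram(330, 462)| = 2, even; anisotropic at {2, 5}.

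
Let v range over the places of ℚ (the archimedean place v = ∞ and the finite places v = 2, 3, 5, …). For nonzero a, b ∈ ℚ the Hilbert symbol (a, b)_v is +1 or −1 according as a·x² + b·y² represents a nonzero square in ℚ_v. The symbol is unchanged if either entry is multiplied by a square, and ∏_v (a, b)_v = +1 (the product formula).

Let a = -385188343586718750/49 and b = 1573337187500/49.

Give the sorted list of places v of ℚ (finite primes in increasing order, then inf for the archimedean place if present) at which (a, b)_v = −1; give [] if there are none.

(a, b) ≡ (-78, 155) mod (ℚ^×)²; places V = {2, 3, 5, 7, 13, 31, ∞}.
(a,b)_13: α=3, u≡6; β=2, v≡10 (mod 13); (6|13)=-1, (10|13)=+1; sign (−1)^0·-1^2·+1^3 = +1.
(a,b)_3: α=5, u≡1; β=0, v≡2 (mod 3); (1|3)=+1, (2|3)=-1; sign (−1)^0·+1^0·-1^5 = -1.
(a,b)_31: α=4, u≡3; β=3, v≡19 (mod 31); (3|31)=-1, (19|31)=+1; sign (−1)^0·-1^3·+1^4 = -1.
(a,b)_5: α=8, u≡2; β=7, v≡4 (mod 5); (2|5)=-1, (4|5)=+1; sign (−1)^0·-1^7·+1^8 = -1.
(a,b)_2: α=1, β=2; u≡1, v≡3 (mod 8); ε(u)ε(v)=0·1, αω(v)=1·1, βω(u)=2·0; sum ≡ 1  ⇒  -1.
(a,b)_∞: sgn(-78)=−, sgn(155)=+, so +1.
(a,b)_7: α=-2, u≡6; β=-2, v≡1 (mod 7); (6|7)=-1, (1|7)=+1; sign (−1)^0·-1^-2·+1^-2 = +1.
(-78, 155 / ℚ) ramifies at {2, 3, 5, 31}: a division algebra.

[2, 3, 5, 31]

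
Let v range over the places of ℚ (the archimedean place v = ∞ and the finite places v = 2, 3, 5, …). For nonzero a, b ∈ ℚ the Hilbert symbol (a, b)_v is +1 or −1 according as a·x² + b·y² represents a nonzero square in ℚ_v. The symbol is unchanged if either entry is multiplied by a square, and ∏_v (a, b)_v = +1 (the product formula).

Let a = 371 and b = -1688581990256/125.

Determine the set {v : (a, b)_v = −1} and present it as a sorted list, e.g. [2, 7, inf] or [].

[7, 17]

Mod squares: a ≡ 371, b ≡ -3833755. Check v ∈ {∞, 2, 5, 7, 17, 23, 37, 53}.
v=37: a=37^0·(≡1), b=37^1·(≡23) mod 37; (1|37)=+1, (23|37)=-1; (−1)^{0·1·18}·(+1)^1·(-1)^0 = +1.
v=5: a=5^0·(≡1), b=5^-3·(≡4) mod 5; (1|5)=+1, (4|5)=+1; (−1)^{0·-3·2}·(+1)^-3·(+1)^0 = +1.
v=23: a=23^0·(≡3), b=23^1·(≡17) mod 23; (3|23)=+1, (17|23)=-1; (−1)^{0·1·11}·(+1)^1·(-1)^0 = +1.
v=7: a=7^1·(≡4), b=7^2·(≡3) mod 7; (4|7)=+1, (3|7)=-1; (−1)^{1·2·3}·(+1)^2·(-1)^1 = -1.
v=∞: 371 > 0 and -3833755 < 0  ⇒  (a,b)_∞ = +1.
v=53: a=53^1·(≡7), b=53^3·(≡10) mod 53; (7|53)=+1, (10|53)=+1; (−1)^{1·3·26}·(+1)^3·(+1)^1 = +1.
v=17: a=17^0·(≡14), b=17^1·(≡3) mod 17; (14|17)=-1, (3|17)=-1; (−1)^{0·1·8}·(-1)^1·(-1)^0 = -1.
v=2: v_2(a)=0, v_2(b)=4; units ≡ 3, 5 (mod 8); ε·ε+αω+βω = 1·0+0·1+4·1 ≡ 0  ⇒  (a,b)_2 = +1.
|Ram(371, -3833755)| = 2, even; anisotropic at {7, 17}.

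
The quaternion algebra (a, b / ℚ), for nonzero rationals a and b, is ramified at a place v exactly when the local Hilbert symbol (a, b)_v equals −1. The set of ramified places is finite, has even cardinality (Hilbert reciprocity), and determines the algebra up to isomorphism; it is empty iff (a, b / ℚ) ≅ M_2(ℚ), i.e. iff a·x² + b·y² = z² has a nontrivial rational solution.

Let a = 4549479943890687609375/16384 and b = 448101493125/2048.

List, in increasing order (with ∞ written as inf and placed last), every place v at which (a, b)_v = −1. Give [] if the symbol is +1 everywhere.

[3, 11, 13, 29]

(a, b) ≡ (143, 70122) mod (ℚ^×)²; places V = {2, 3, 5, 11, 13, 29, 31, ∞}.
(a,b)_11: α=3, u≡6; β=2, v≡6 (mod 11); (6|11)=-1, (6|11)=-1; sign (−1)^0·-1^2·-1^3 = -1.
(a,b)_∞: sgn(143)=+, sgn(70122)=+, so +1.
(a,b)_5: α=6, u≡3; β=4, v≡3 (mod 5); (3|5)=-1, (3|5)=-1; sign (−1)^0·-1^4·-1^6 = +1.
(a,b)_29: α=2, u≡12; β=1, v≡26 (mod 29); (12|29)=-1, (26|29)=-1; sign (−1)^0·-1^1·-1^2 = -1.
(a,b)_2: α=-14, β=-11; u≡7, v≡5 (mod 8); ε(u)ε(v)=1·0, αω(v)=-14·1, βω(u)=-11·0; sum ≡ 0  ⇒  +1.
(a,b)_13: α=5, u≡8; β=3, v≡9 (mod 13); (8|13)=-1, (9|13)=+1; sign (−1)^0·-1^3·+1^5 = -1.
(a,b)_3: α=6, u≡2; β=1, v≡1 (mod 3); (2|3)=-1, (1|3)=+1; sign (−1)^0·-1^1·+1^6 = -1.
(a,b)_31: α=2, u≡14; β=1, v≡6 (mod 31); (14|31)=+1, (6|31)=-1; sign (−1)^0·+1^1·-1^2 = +1.
Ram(143, 70122) = {3, 11, 13, 29}; no ℚ_3-point on the conic.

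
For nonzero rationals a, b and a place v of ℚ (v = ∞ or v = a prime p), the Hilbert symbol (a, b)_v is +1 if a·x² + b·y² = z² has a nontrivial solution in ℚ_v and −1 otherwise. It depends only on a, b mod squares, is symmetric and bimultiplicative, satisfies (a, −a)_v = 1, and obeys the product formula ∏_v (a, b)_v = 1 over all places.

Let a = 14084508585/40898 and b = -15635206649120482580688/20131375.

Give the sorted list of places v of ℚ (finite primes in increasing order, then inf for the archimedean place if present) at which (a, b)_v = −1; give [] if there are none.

[2, 3, 5, 7, 11, 17]

(a, b) ≡ (3570, -7315) mod (ℚ^×)²; places V = {2, 3, 5, 7, 11, 13, 17, 19, 53, ∞}.
(a,b)_17: α=1, u≡5; β=4, v≡5 (mod 17); (5|17)=-1, (5|17)=-1; sign (−1)^0·-1^4·-1^1 = -1.
(a,b)_53: α=4, u≡51; β=6, v≡29 (mod 53); (51|53)=-1, (29|53)=+1; sign (−1)^0·-1^6·+1^4 = +1.
(a,b)_3: α=1, u≡2; β=4, v≡2 (mod 3); (2|3)=-1, (2|3)=-1; sign (−1)^0·-1^4·-1^1 = -1.
(a,b)_5: α=1, u≡4; β=-3, v≡2 (mod 5); (4|5)=+1, (2|5)=-1; sign (−1)^0·+1^-3·-1^1 = -1.
(a,b)_2: α=-1, β=4; u≡1, v≡5 (mod 8); ε(u)ε(v)=0·0, αω(v)=-1·1, βω(u)=4·0; sum ≡ 1  ⇒  -1.
(a,b)_11: α=-2, u≡6; β=-5, v≡10 (mod 11); (6|11)=-1, (10|11)=-1; sign (−1)^0·-1^-5·-1^-2 = -1.
(a,b)_13: α=-2, u≡7; β=0, v≡10 (mod 13); (7|13)=-1, (10|13)=+1; sign (−1)^0·-1^0·+1^-2 = +1.
(a,b)_19: α=0, u≡1; β=1, v≡18 (mod 19); (1|19)=+1, (18|19)=-1; sign (−1)^0·+1^1·-1^0 = +1.
(a,b)_∞: sgn(3570)=+, sgn(-7315)=−, so +1.
(a,b)_7: α=1, u≡3; β=3, v≡3 (mod 7); (3|7)=-1, (3|7)=-1; sign (−1)^1·-1^3·-1^1 = -1.
(3570, -7315 / ℚ) ramifies at {2, 3, 5, 7, 11, 17}: a division algebra.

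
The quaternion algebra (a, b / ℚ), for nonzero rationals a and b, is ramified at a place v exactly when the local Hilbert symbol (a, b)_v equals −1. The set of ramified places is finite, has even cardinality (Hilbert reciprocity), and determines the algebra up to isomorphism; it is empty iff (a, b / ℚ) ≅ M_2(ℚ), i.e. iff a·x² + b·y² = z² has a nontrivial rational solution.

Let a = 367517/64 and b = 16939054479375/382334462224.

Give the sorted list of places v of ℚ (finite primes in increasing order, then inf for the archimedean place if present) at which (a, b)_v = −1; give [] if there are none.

Mod squares: a ≡ 437, b ≡ 9367. Check v ∈ {∞, 2, 3, 5, 7, 11, 13, 17, 19, 23, 29, 47}.
v=17: a=17^0·(≡10), b=17^1·(≡7) mod 17; (10|17)=-1, (7|17)=-1; (−1)^{0·1·8}·(-1)^1·(-1)^0 = -1.
v=23: a=23^1·(≡15), b=23^-2·(≡18) mod 23; (15|23)=-1, (18|23)=+1; (−1)^{1·-2·11}·(-1)^-2·(+1)^1 = +1.
v=5: a=5^0·(≡3), b=5^4·(≡3) mod 5; (3|5)=-1, (3|5)=-1; (−1)^{0·4·2}·(-1)^4·(-1)^0 = +1.
v=11: a=11^0·(≡2), b=11^-2·(≡7) mod 11; (2|11)=-1, (7|11)=-1; (−1)^{0·-2·5}·(-1)^-2·(-1)^0 = +1.
v=47: a=47^0·(≡18), b=47^-2·(≡17) mod 47; (18|47)=+1, (17|47)=+1; (−1)^{0·-2·23}·(+1)^-2·(+1)^0 = +1.
v=2: v_2(a)=-6, v_2(b)=-4; units ≡ 5, 7 (mod 8); ε·ε+αω+βω = 0·1+-6·0+-4·1 ≡ 0  ⇒  (a,b)_2 = +1.
v=7: a=7^0·(≡3), b=7^2·(≡1) mod 7; (3|7)=-1, (1|7)=+1; (−1)^{0·2·3}·(-1)^2·(+1)^0 = +1.
v=13: a=13^0·(≡6), b=13^-2·(≡6) mod 13; (6|13)=-1, (6|13)=-1; (−1)^{0·-2·6}·(-1)^-2·(-1)^0 = +1.
v=29: a=29^2·(≡10), b=29^1·(≡7) mod 29; (10|29)=-1, (7|29)=+1; (−1)^{2·1·14}·(-1)^1·(+1)^2 = -1.
v=3: a=3^0·(≡2), b=3^10·(≡1) mod 3; (2|3)=-1, (1|3)=+1; (−1)^{0·10·1}·(-1)^10·(+1)^0 = +1.
v=19: a=19^1·(≡11), b=19^1·(≡3) mod 19; (11|19)=+1, (3|19)=-1; (−1)^{1·1·9}·(+1)^1·(-1)^1 = +1.
v=∞: 437 > 0 and 9367 > 0  ⇒  (a,b)_∞ = +1.
Ram(437, 9367) = {17, 29}; no ℚ_17-point on the conic.

[17, 29]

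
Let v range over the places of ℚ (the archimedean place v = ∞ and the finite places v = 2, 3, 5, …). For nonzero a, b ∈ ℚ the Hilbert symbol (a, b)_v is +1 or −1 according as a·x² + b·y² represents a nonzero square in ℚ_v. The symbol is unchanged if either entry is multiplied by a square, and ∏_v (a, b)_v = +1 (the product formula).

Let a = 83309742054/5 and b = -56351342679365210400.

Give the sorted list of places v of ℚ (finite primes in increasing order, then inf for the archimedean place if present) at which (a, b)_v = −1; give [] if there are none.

Mod squares: a ≡ 5142576670, b ≡ -5474. Check v ∈ {∞, 2, 3, 5, 7, 11, 17, 19, 23, 29, 31}.
v=29: a=29^1·(≡8), b=29^2·(≡23) mod 29; (8|29)=-1, (23|29)=+1; (−1)^{1·2·14}·(-1)^2·(+1)^1 = +1.
v=17: a=17^1·(≡9), b=17^1·(≡2) mod 17; (9|17)=+1, (2|17)=+1; (−1)^{1·1·8}·(+1)^1·(+1)^1 = +1.
v=2: v_2(a)=1, v_2(b)=5; units ≡ 7, 7 (mod 8); ε·ε+αω+βω = 1·1+1·0+5·0 ≡ 1  ⇒  (a,b)_2 = -1.
v=7: a=7^1·(≡2), b=7^1·(≡4) mod 7; (2|7)=+1, (4|7)=+1; (−1)^{1·1·3}·(+1)^1·(+1)^1 = -1.
v=3: a=3^4·(≡1), b=3^6·(≡1) mod 3; (1|3)=+1, (1|3)=+1; (−1)^{4·6·1}·(+1)^6·(+1)^4 = +1.
v=5: a=5^-1·(≡4), b=5^2·(≡4) mod 5; (4|5)=+1, (4|5)=+1; (−1)^{-1·2·2}·(+1)^2·(+1)^-1 = +1.
v=19: a=19^1·(≡18), b=19^2·(≡6) mod 19; (18|19)=-1, (6|19)=+1; (−1)^{1·2·9}·(-1)^2·(+1)^1 = +1.
v=∞: 5142576670 > 0 and -5474 < 0  ⇒  (a,b)_∞ = +1.
v=31: a=31^1·(≡28), b=31^2·(≡30) mod 31; (28|31)=+1, (30|31)=-1; (−1)^{1·2·15}·(+1)^2·(-1)^1 = -1.
v=11: a=11^1·(≡2), b=11^2·(≡5) mod 11; (2|11)=-1, (5|11)=+1; (−1)^{1·2·5}·(-1)^2·(+1)^1 = +1.
v=23: a=23^1·(≡17), b=23^1·(≡14) mod 23; (17|23)=-1, (14|23)=-1; (−1)^{1·1·11}·(-1)^1·(-1)^1 = -1.
|Ram(5142576670, -5474)| = 4, even; anisotropic at {2, 7, 23, 31}.

[2, 7, 23, 31]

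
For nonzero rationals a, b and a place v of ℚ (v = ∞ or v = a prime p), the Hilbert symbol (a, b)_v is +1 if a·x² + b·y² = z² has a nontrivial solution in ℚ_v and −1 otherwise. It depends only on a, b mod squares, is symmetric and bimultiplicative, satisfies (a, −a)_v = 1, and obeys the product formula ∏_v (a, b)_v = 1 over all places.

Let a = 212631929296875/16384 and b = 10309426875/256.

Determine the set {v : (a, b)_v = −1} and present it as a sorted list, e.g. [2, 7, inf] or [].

Mod squares: a ≡ 51, b ≡ 187. Check v ∈ {∞, 2, 3, 5, 11, 17}.
v=17: a=17^1·(≡11), b=17^1·(≡6) mod 17; (11|17)=-1, (6|17)=-1; (−1)^{1·1·8}·(-1)^1·(-1)^1 = +1.
v=5: a=5^8·(≡1), b=5^4·(≡3) mod 5; (1|5)=+1, (3|5)=-1; (−1)^{8·4·2}·(+1)^4·(-1)^8 = +1.
v=2: v_2(a)=-14, v_2(b)=-8; units ≡ 3, 3 (mod 8); ε·ε+αω+βω = 1·1+-14·1+-8·1 ≡ 1  ⇒  (a,b)_2 = -1.
v=11: a=11^4·(≡8), b=11^3·(≡10) mod 11; (8|11)=-1, (10|11)=-1; (−1)^{4·3·5}·(-1)^3·(-1)^4 = -1.
v=∞: 51 > 0 and 187 > 0  ⇒  (a,b)_∞ = +1.
v=3: a=3^7·(≡2), b=3^6·(≡1) mod 3; (2|3)=-1, (1|3)=+1; (−1)^{7·6·1}·(-1)^6·(+1)^7 = +1.
(51, 187 / ℚ) ramifies at {2, 11}: a division algebra.

[2, 11]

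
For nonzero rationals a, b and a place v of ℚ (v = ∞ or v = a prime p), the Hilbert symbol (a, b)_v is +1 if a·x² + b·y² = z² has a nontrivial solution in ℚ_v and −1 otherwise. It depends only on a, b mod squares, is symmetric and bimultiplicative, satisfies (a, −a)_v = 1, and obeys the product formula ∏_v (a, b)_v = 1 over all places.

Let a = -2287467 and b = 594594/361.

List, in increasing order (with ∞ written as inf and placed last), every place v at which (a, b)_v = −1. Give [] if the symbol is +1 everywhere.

[2, 3, 7, 19]

Mod squares: a ≡ -5187, b ≡ 546. Check v ∈ {∞, 2, 3, 7, 11, 13, 19}.
v=2: v_2(a)=0, v_2(b)=1; units ≡ 5, 1 (mod 8); ε·ε+αω+βω = 0·0+0·0+1·1 ≡ 1  ⇒  (a,b)_2 = -1.
v=13: a=13^1·(≡9), b=13^1·(≡3) mod 13; (9|13)=+1, (3|13)=+1; (−1)^{1·1·6}·(+1)^1·(+1)^1 = +1.
v=3: a=3^3·(≡2), b=3^3·(≡2) mod 3; (2|3)=-1, (2|3)=-1; (−1)^{3·3·1}·(-1)^3·(-1)^3 = -1.
v=19: a=19^1·(≡10), b=19^-2·(≡8) mod 19; (10|19)=-1, (8|19)=-1; (−1)^{1·-2·9}·(-1)^-2·(-1)^1 = -1.
v=7: a=7^3·(≡2), b=7^1·(≡1) mod 7; (2|7)=+1, (1|7)=+1; (−1)^{3·1·3}·(+1)^1·(+1)^3 = -1.
v=∞: -5187 < 0 and 546 > 0  ⇒  (a,b)_∞ = +1.
v=11: a=11^0·(≡5), b=11^2·(≡7) mod 11; (5|11)=+1, (7|11)=-1; (−1)^{0·2·5}·(+1)^2·(-1)^0 = +1.
|Ram(-5187, 546)| = 4, even; anisotropic at {2, 3, 7, 19}.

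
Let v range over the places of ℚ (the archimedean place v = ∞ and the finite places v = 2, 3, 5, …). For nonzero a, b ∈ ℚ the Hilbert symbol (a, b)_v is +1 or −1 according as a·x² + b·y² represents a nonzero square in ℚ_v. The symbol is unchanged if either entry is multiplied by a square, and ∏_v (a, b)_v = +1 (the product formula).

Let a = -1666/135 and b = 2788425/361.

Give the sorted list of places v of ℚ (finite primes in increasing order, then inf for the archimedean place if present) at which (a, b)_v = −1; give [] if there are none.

[3, 5]

Mod squares: a ≡ -510, b ≡ 17. Check v ∈ {∞, 2, 3, 5, 7, 17, 19}.
v=5: a=5^-1·(≡2), b=5^2·(≡2) mod 5; (2|5)=-1, (2|5)=-1; (−1)^{-1·2·2}·(-1)^2·(-1)^-1 = -1.
v=19: a=19^0·(≡3), b=19^-2·(≡4) mod 19; (3|19)=-1, (4|19)=+1; (−1)^{0·-2·9}·(-1)^-2·(+1)^0 = +1.
v=7: a=7^2·(≡4), b=7^0·(≡6) mod 7; (4|7)=+1, (6|7)=-1; (−1)^{2·0·3}·(+1)^0·(-1)^2 = +1.
v=∞: -510 < 0 and 17 > 0  ⇒  (a,b)_∞ = +1.
v=17: a=17^1·(≡13), b=17^1·(≡15) mod 17; (13|17)=+1, (15|17)=+1; (−1)^{1·1·8}·(+1)^1·(+1)^1 = +1.
v=3: a=3^-3·(≡1), b=3^8·(≡2) mod 3; (1|3)=+1, (2|3)=-1; (−1)^{-3·8·1}·(+1)^8·(-1)^-3 = -1.
v=2: v_2(a)=1, v_2(b)=0; units ≡ 1, 1 (mod 8); ε·ε+αω+βω = 0·0+1·0+0·0 ≡ 0  ⇒  (a,b)_2 = +1.
(-510, 17 / ℚ) ramifies at {3, 5}: a division algebra.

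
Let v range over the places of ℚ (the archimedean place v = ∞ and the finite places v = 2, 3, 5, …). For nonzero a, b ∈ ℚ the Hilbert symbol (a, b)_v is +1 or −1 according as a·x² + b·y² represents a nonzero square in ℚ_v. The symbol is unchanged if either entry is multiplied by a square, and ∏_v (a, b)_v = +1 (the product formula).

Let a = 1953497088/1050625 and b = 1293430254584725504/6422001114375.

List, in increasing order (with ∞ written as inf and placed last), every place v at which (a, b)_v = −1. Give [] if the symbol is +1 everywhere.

Mod squares: a ≡ 23, b ≡ 7. Check v ∈ {∞, 2, 3, 5, 7, 11, 13, 17, 19, 23, 41, 43}.
v=19: a=19^0·(≡4), b=19^2·(≡7) mod 19; (4|19)=+1, (7|19)=+1; (−1)^{0·2·9}·(+1)^2·(+1)^0 = +1.
v=3: a=3^4·(≡2), b=3^-8·(≡1) mod 3; (2|3)=-1, (1|3)=+1; (−1)^{4·-8·1}·(-1)^-8·(+1)^4 = +1.
v=17: a=17^0·(≡3), b=17^2·(≡10) mod 17; (3|17)=-1, (10|17)=-1; (−1)^{0·2·8}·(-1)^2·(-1)^0 = +1.
v=11: a=11^0·(≡1), b=11^-2·(≡7) mod 11; (1|11)=+1, (7|11)=-1; (−1)^{0·-2·5}·(+1)^-2·(-1)^0 = +1.
v=43: a=43^0·(≡6), b=43^-2·(≡42) mod 43; (6|43)=+1, (42|43)=-1; (−1)^{0·-2·21}·(+1)^-2·(-1)^0 = +1.
v=∞: 23 > 0 and 7 > 0  ⇒  (a,b)_∞ = +1.
v=2: v_2(a)=20, v_2(b)=18; units ≡ 7, 7 (mod 8); ε·ε+αω+βω = 1·1+20·0+18·0 ≡ 1  ⇒  (a,b)_2 = -1.
v=5: a=5^-4·(≡3), b=5^-4·(≡3) mod 5; (3|5)=-1, (3|5)=-1; (−1)^{-4·-4·2}·(-1)^-4·(-1)^-4 = +1.
v=23: a=23^1·(≡9), b=23^4·(≡15) mod 23; (9|23)=+1, (15|23)=-1; (−1)^{1·4·11}·(+1)^4·(-1)^1 = -1.
v=41: a=41^-2·(≡10), b=41^0·(≡24) mod 41; (10|41)=+1, (24|41)=-1; (−1)^{-2·0·20}·(+1)^0·(-1)^-2 = +1.
v=13: a=13^0·(≡9), b=13^2·(≡7) mod 13; (9|13)=+1, (7|13)=-1; (−1)^{0·2·6}·(+1)^2·(-1)^0 = +1.
v=7: a=7^0·(≡2), b=7^-1·(≡2) mod 7; (2|7)=+1, (2|7)=+1; (−1)^{0·-1·3}·(+1)^-1·(+1)^0 = +1.
Ram(23, 7) = {2, 23}; no ℚ_2-point on the conic.

[2, 23]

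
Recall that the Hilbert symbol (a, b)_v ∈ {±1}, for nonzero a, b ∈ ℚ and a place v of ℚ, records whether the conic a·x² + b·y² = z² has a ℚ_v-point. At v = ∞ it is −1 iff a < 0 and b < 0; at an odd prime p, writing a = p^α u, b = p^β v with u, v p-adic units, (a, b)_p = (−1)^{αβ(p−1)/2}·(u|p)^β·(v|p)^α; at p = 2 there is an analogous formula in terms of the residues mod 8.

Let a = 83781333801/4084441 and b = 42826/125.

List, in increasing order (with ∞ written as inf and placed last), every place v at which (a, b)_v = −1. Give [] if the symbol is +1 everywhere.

[3, 31]

(a, b) ≡ (23529, 4370) mod (ℚ^×)²; places V = {2, 3, 5, 7, 11, 17, 19, 23, 31, 37, 43, 47, ∞}.
(a,b)_19: α=0, u≡16; β=1, v≡8 (mod 19); (16|19)=+1, (8|19)=-1; sign (−1)^0·+1^1·-1^0 = +1.
(a,b)_31: α=1, u≡17; β=0, v≡15 (mod 31); (17|31)=-1, (15|31)=-1; sign (−1)^0·-1^0·-1^1 = -1.
(a,b)_47: α=-2, u≡33; β=0, v≡20 (mod 47); (33|47)=-1, (20|47)=-1; sign (−1)^0·-1^0·-1^-2 = +1.
(a,b)_37: α=2, u≡34; β=0, v≡25 (mod 37); (34|37)=+1, (25|37)=+1; sign (−1)^0·+1^0·+1^2 = +1.
(a,b)_∞: sgn(23529)=+, sgn(4370)=+, so +1.
(a,b)_7: α=0, u≡1; β=2, v≡1 (mod 7); (1|7)=+1, (1|7)=+1; sign (−1)^0·+1^2·+1^0 = +1.
(a,b)_11: α=1, u≡9; β=0, v≡9 (mod 11); (9|11)=+1, (9|11)=+1; sign (−1)^0·+1^0·+1^1 = +1.
(a,b)_3: α=3, u≡1; β=0, v≡2 (mod 3); (1|3)=+1, (2|3)=-1; sign (−1)^0·+1^0·-1^3 = -1.
(a,b)_17: α=2, u≡16; β=0, v≡9 (mod 17); (16|17)=+1, (9|17)=+1; sign (−1)^0·+1^0·+1^2 = +1.
(a,b)_5: α=0, u≡1; β=-3, v≡1 (mod 5); (1|5)=+1, (1|5)=+1; sign (−1)^0·+1^-3·+1^0 = +1.
(a,b)_2: α=0, β=1; u≡1, v≡1 (mod 8); ε(u)ε(v)=0·0, αω(v)=0·0, βω(u)=1·0; sum ≡ 0  ⇒  +1.
(a,b)_43: α=-2, u≡34; β=0, v≡22 (mod 43); (34|43)=-1, (22|43)=-1; sign (−1)^0·-1^0·-1^-2 = +1.
(a,b)_23: α=1, u≡14; β=1, v≡16 (mod 23); (14|23)=-1, (16|23)=+1; sign (−1)^1·-1^1·+1^1 = +1.
Ram(23529, 4370) = {3, 31}; no ℚ_3-point on the conic.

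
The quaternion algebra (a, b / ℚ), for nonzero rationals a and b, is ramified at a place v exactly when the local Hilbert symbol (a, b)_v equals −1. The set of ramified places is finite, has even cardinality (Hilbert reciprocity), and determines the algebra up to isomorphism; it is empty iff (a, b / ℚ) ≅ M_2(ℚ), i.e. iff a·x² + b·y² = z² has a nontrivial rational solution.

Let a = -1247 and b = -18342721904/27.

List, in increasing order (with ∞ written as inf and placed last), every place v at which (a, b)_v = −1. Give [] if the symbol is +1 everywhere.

[29, inf]

Mod squares: a ≡ -1247, b ≡ -56373. Check v ∈ {∞, 2, 3, 13, 19, 23, 29, 43}.
v=∞: -1247 < 0 and -56373 < 0  ⇒  (a,b)_∞ = -1.
v=29: a=29^1·(≡15), b=29^0·(≡27) mod 29; (15|29)=-1, (27|29)=-1; (−1)^{1·0·14}·(-1)^0·(-1)^1 = -1.
v=43: a=43^1·(≡14), b=43^1·(≡30) mod 43; (14|43)=+1, (30|43)=-1; (−1)^{1·1·21}·(+1)^1·(-1)^1 = +1.
v=13: a=13^0·(≡1), b=13^2·(≡2) mod 13; (1|13)=+1, (2|13)=-1; (−1)^{0·2·6}·(+1)^2·(-1)^0 = +1.
v=2: v_2(a)=0, v_2(b)=4; units ≡ 1, 3 (mod 8); ε·ε+αω+βω = 0·1+0·1+4·0 ≡ 0  ⇒  (a,b)_2 = +1.
v=23: a=23^0·(≡18), b=23^1·(≡20) mod 23; (18|23)=+1, (20|23)=-1; (−1)^{0·1·11}·(+1)^1·(-1)^0 = +1.
v=3: a=3^0·(≡1), b=3^-3·(≡1) mod 3; (1|3)=+1, (1|3)=+1; (−1)^{0·-3·1}·(+1)^-3·(+1)^0 = +1.
v=19: a=19^0·(≡7), b=19^3·(≡4) mod 19; (7|19)=+1, (4|19)=+1; (−1)^{0·3·9}·(+1)^3·(+1)^0 = +1.
(-1247, -56373 / ℚ) ramifies at {29, ∞}: a division algebra.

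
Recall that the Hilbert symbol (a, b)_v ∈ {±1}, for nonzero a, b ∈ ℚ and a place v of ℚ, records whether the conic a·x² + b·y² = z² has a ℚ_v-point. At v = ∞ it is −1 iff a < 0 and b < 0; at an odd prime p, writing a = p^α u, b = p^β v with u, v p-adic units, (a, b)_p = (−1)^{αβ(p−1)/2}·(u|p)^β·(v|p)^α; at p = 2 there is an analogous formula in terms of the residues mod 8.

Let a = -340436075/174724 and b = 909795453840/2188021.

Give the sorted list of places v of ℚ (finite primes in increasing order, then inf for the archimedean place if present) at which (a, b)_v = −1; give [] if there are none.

(a, b) ≡ (-203, 63428365) mod (ℚ^×)²; places V = {2, 3, 5, 7, 11, 13, 19, 23, 29, 37, ∞}.
(a,b)_23: α=0, u≡18; β=1, v≡4 (mod 23); (18|23)=+1, (4|23)=+1; sign (−1)^0·+1^1·+1^0 = +1.
(a,b)_∞: sgn(-203)=−, sgn(63428365)=+, so +1.
(a,b)_37: α=2, u≡15; β=2, v≡20 (mod 37); (15|37)=-1, (20|37)=-1; sign (−1)^0·-1^2·-1^2 = +1.
(a,b)_19: α=-2, u≡6; β=-3, v≡6 (mod 19); (6|19)=+1, (6|19)=+1; sign (−1)^0·+1^-3·+1^-2 = +1.
(a,b)_7: α=3, u≡3; β=3, v≡3 (mod 7); (3|7)=-1, (3|7)=-1; sign (−1)^1·-1^3·-1^3 = -1.
(a,b)_13: α=0, u≡2; β=1, v≡1 (mod 13); (2|13)=-1, (1|13)=+1; sign (−1)^0·-1^1·+1^0 = -1.
(a,b)_3: α=0, u≡1; β=4, v≡1 (mod 3); (1|3)=+1, (1|3)=+1; sign (−1)^0·+1^4·+1^0 = +1.
(a,b)_5: α=2, u≡3; β=1, v≡3 (mod 5); (3|5)=-1, (3|5)=-1; sign (−1)^0·-1^1·-1^2 = -1.
(a,b)_2: α=-2, β=4; u≡5, v≡5 (mod 8); ε(u)ε(v)=0·0, αω(v)=-2·1, βω(u)=4·1; sum ≡ 0  ⇒  +1.
(a,b)_29: α=1, u≡4; β=-1, v≡13 (mod 29); (4|29)=+1, (13|29)=+1; sign (−1)^0·+1^-1·+1^1 = +1.
(a,b)_11: α=-2, u≡7; β=-1, v≡1 (mod 11); (7|11)=-1, (1|11)=+1; sign (−1)^0·-1^-1·+1^-2 = -1.
Ram(-203, 63428365) = {5, 7, 11, 13}; no ℚ_5-point on the conic.

[5, 7, 11, 13]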